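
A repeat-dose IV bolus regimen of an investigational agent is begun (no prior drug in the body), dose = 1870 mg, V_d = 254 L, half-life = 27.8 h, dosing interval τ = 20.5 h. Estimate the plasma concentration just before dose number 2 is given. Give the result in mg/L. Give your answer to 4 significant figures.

4.416 mg/L

C₀ per dose = Dose / Vd = 1870 / 254 = 7.362 mg/L
k = ln2 / t½ = 0.693147 / 27.8 = 0.02493 h⁻¹
Fraction remaining after one interval: r = e^(−kτ) = e^(−0.02493 × 20.5) = 0.5999
Before dose 2, 1 dose has been given (aged 1τ).
C_trough = C₀ × r = 7.362 × 0.5999 = 4.416 mg/L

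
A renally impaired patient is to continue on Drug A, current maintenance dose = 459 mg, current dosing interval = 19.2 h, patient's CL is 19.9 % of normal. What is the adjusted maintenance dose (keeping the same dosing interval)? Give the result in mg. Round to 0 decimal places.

To keep the same average steady-state level, dosing rate must scale with clearance.
CL ratio = 19.9 / 100 = 0.1990
New dose (same interval) = 459 × 0.1990 = 91.34 mg

91 mg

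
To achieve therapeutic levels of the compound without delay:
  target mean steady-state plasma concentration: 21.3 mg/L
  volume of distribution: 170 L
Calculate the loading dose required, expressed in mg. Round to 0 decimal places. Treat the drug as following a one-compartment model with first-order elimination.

LD = Css × Vd = 21.3 × 170 = 3621 mg

3621 mg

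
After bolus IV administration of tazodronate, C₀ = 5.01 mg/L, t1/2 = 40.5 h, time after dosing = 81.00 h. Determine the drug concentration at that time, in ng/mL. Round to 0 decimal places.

1253 ng/mL

k = ln2 / t½ = 0.693147 / 40.5 = 0.01711 h⁻¹
t / t½ = 81.00 / 40.5 = 2 half-lives
C = C₀ × (1/2)^2 = 5.010 × 0.2500 = 1.253 mg/L
Convert: 1.253 mg/L × 1000 = 1253 ng/mL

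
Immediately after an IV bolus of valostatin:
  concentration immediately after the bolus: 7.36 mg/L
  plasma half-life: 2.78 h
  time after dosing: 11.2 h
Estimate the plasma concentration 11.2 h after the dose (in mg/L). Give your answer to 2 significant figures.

k = ln2 / t½ = 0.693147 / 2.78 = 0.2493 h⁻¹
C = C₀ · e^(−k·t) = 7.360 × e^(−0.2493 × 11.2)
  = 7.360 × 0.06129 = 0.4511 mg/L

0.45 mg/L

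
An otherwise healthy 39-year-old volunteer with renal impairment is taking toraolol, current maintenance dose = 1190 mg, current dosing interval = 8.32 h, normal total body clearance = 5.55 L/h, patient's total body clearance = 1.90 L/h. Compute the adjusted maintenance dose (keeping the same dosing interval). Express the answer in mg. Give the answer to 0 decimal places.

To keep the same average steady-state level, dosing rate must scale with clearance.
CL ratio = 1.90 / 5.55 = 0.3423
New dose (same interval) = 1190 × 0.3423 = 407.3 mg

407 mg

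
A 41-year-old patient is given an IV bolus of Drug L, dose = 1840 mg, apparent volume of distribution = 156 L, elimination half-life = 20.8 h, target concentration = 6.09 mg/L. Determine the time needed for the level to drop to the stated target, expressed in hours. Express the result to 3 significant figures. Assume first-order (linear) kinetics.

C₀ = Dose / Vd = 1840 / 156 = 11.79 mg/L
k = ln2 / t½ = 0.693147 / 20.8 = 0.03332 h⁻¹
t = ln(C₀ / C) / k = ln(11.79 / 6.09) / 0.03332
  = ln(1.936) / 0.03332 = 0.6606 / 0.03332 = 19.83 h

19.8 h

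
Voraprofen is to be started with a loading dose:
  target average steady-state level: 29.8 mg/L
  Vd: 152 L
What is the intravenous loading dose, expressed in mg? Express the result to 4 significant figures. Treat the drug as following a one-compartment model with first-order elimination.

LD = Css × Vd = 29.8 × 152 = 4530 mg

4530 mg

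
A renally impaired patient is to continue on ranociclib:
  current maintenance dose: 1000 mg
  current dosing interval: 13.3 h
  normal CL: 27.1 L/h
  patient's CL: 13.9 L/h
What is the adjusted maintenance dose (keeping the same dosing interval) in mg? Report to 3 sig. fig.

To keep the same average steady-state level, dosing rate must scale with clearance.
CL ratio = 13.9 / 27.1 = 0.5129
New dose (same interval) = 1000 × 0.5129 = 512.9 mg

513 mg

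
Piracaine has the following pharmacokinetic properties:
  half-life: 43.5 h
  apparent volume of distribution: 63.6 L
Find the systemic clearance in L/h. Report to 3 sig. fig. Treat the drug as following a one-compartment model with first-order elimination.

k = ln2 / t½ = 0.693147 / 43.5 = 0.01593 h⁻¹
CL = k × Vd = 0.01593 × 63.6 = 1.013 L/h

1.01 L/h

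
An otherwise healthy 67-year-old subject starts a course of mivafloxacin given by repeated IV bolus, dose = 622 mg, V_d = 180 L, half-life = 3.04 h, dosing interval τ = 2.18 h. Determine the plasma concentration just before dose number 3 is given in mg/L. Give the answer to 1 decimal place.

C₀ per dose = Dose / Vd = 622 / 180 = 3.456 mg/L
k = ln2 / t½ = 0.693147 / 3.04 = 0.2280 h⁻¹
Fraction remaining after one interval: r = e^(−kτ) = e^(−0.2280 × 2.18) = 0.6083
Before dose 3, 2 doses have been given (aged 1τ, 2τ).
C_trough = C₀ × (r + r²) = 3.456 × (0.6083 + 0.3700) = 3.381 mg/L

3.4 mg/L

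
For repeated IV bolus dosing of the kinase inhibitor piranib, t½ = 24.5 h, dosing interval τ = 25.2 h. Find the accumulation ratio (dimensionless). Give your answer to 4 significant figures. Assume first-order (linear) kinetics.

1.962

k = ln2 / t½ = 0.693147 / 24.5 = 0.02829 h⁻¹
e^(−kτ) = e^(−0.02829 × 25.2) = 0.4902
Accumulation ratio R = 1 / (1 − e^(−kτ)) = 1 / (1 − 0.4902) = 1.962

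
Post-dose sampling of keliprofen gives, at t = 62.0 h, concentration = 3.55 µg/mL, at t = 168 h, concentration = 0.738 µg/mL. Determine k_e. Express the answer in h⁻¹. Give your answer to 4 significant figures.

k = ln(C₁/C₂) / (t₂ − t₁) = ln(3.55/0.738) / (168 − 62.0)
  = 1.571 / 106.0 = 0.01482 h⁻¹

0.01482 h⁻¹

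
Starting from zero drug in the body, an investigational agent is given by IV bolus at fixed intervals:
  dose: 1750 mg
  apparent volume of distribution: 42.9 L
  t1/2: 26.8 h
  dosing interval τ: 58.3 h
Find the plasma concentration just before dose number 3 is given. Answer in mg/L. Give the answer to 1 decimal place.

C₀ per dose = Dose / Vd = 1750 / 42.9 = 40.79 mg/L
k = ln2 / t½ = 0.693147 / 26.8 = 0.02586 h⁻¹
Fraction remaining after one interval: r = e^(−kτ) = e^(−0.02586 × 58.3) = 0.2214
Before dose 3, 2 doses have been given (aged 1τ, 2τ).
C_trough = C₀ × (r + r²) = 40.79 × (0.2214 + 0.04902) = 11.03 mg/L

11.0 mg/L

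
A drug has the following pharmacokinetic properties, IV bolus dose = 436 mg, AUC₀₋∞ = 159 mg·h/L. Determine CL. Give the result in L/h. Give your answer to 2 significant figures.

CL = Dose / AUC = 436 / 159 = 2.742 L/h

2.7 L/h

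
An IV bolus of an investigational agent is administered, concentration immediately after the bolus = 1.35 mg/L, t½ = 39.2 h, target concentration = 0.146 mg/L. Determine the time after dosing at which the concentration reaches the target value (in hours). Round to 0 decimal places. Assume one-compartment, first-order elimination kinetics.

126 h

k = ln2 / t½ = 0.693147 / 39.2 = 0.01768 h⁻¹
t = ln(C₀ / C) / k = ln(1.350 / 0.146) / 0.01768
  = ln(9.247) / 0.01768 = 2.224 / 0.01768 = 125.8 h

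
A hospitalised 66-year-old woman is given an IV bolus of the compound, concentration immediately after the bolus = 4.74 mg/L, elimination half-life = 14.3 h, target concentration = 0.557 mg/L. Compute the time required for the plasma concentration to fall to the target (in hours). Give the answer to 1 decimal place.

44.2 h

k = ln2 / t½ = 0.693147 / 14.3 = 0.04847 h⁻¹
t = ln(C₀ / C) / k = ln(4.740 / 0.557) / 0.04847
  = ln(8.510) / 0.04847 = 2.141 / 0.04847 = 44.17 h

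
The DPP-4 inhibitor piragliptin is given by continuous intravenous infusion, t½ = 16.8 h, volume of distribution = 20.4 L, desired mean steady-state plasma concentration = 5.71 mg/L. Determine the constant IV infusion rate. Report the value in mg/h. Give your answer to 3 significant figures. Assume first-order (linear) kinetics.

k = ln2 / t½ = 0.693147 / 16.8 = 0.04126 h⁻¹
CL = k × Vd = 0.04126 × 20.4 = 0.8417 L/h
At steady state, infusion rate R₀ = Css × CL = 5.71 × 0.8417 = 4.806 mg/h

4.81 mg/h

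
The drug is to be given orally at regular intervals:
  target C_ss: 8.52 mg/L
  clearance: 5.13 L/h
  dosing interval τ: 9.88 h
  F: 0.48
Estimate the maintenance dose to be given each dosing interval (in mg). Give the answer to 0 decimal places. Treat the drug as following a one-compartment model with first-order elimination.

At steady state, F × (Dose/τ) = Css × CL.
Dose = Css × CL × τ / F = 8.52 × 5.130 × 9.88 / 0.48 = 899.6 mg

900 mg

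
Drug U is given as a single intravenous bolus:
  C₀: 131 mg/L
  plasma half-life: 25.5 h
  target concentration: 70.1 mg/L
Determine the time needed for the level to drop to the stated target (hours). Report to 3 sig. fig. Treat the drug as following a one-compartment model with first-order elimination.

23.0 h

k = ln2 / t½ = 0.693147 / 25.5 = 0.02718 h⁻¹
t = ln(C₀ / C) / k = ln(131.0 / 70.1) / 0.02718
  = ln(1.869) / 0.02718 = 0.6254 / 0.02718 = 23.01 h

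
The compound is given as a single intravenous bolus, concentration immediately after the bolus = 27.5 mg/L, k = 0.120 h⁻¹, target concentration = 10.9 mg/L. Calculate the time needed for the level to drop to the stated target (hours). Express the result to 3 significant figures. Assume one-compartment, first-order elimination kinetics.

7.71 h

t = ln(C₀ / C) / k = ln(27.50 / 10.9) / 0.1200
  = ln(2.523) / 0.1200 = 0.9254 / 0.1200 = 7.712 h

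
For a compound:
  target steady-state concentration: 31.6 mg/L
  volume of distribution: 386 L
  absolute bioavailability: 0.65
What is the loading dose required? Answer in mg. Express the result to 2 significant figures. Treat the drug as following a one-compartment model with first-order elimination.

LD = Css × Vd / F = 31.6 × 386 / 0.65 = 18770 mg

19000 mg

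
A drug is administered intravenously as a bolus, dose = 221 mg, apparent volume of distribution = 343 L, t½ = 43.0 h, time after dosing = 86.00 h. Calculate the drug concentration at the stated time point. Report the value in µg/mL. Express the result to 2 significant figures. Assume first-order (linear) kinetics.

C₀ = Dose / Vd = 221.0 / 343 = 0.6443 mg/L
k = ln2 / t½ = 0.693147 / 43.0 = 0.01612 h⁻¹
t / t½ = 86.00 / 43.0 = 2 half-lives
C = C₀ × (1/2)^2 = 0.6443 × 0.2500 = 0.1611 mg/L
(0.1611 mg/L = 0.1611 µg/mL)

0.16 µg/mL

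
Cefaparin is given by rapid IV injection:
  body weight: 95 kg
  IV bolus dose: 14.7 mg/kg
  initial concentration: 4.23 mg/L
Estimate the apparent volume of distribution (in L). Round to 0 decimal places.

Dose = 14.7 × 95 = 1397 mg
Vd = Dose / C₀ = 1397 / 4.23 = 330.3 L

330 L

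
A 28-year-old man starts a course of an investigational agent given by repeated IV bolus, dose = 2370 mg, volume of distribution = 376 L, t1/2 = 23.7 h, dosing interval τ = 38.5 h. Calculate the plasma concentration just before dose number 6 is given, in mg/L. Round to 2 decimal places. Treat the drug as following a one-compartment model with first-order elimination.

C₀ per dose = Dose / Vd = 2370 / 376 = 6.303 mg/L
k = ln2 / t½ = 0.693147 / 23.7 = 0.02925 h⁻¹
Fraction remaining after one interval: r = e^(−kτ) = e^(−0.02925 × 38.5) = 0.3243
Before dose 6, 5 doses have been given (aged 1τ, 2τ, 3τ, 4τ, 5τ).
C_trough = C₀ × (r + r² + … + r^5) = C₀ × r(1−r^5)/(1−r)
        = 6.303 × 0.3243 × (1 − 0.003587) / (1 − 0.3243) = 3.014 mg/L

3.01 mg/L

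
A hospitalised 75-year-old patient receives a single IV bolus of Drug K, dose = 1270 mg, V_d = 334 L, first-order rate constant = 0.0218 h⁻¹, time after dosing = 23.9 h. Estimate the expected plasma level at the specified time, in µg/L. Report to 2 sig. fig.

2300 µg/L

C₀ = Dose / Vd = 1270 / 334 = 3.802 mg/L
C = C₀ · e^(−k·t) = 3.802 × e^(−0.02180 × 23.9)
  = 3.802 × 0.5939 = 2.258 mg/L
Convert: 2.258 mg/L × 1000 = 2258 µg/L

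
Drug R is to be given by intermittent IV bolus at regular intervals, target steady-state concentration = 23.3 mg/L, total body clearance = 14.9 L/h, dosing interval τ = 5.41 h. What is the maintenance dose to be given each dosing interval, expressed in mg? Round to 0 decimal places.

At steady state, Dose/τ = Css × CL.
Dose = Css × CL × τ = 23.3 × 14.90 × 5.41 = 1878 mg

1878 mg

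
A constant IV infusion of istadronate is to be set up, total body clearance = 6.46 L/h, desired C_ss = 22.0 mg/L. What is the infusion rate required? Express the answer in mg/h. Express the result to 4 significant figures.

At steady state, infusion rate R₀ = Css × CL = 22.0 × 6.460 = 142.1 mg/h

142.1 mg/h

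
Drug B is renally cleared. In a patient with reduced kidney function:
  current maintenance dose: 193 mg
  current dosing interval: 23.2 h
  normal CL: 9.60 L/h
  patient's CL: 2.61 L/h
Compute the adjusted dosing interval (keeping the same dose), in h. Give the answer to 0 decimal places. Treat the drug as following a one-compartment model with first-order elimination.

85 h

To keep the same average steady-state level, dosing rate must scale with clearance.
CL ratio = 2.61 / 9.60 = 0.2719
New interval (same dose) = 23.2 / 0.2719 = 85.33 h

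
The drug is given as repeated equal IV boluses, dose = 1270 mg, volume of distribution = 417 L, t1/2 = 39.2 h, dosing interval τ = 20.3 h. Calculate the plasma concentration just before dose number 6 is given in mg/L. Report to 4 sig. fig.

C₀ per dose = Dose / Vd = 1270 / 417 = 3.046 mg/L
k = ln2 / t½ = 0.693147 / 39.2 = 0.01768 h⁻¹
Fraction remaining after one interval: r = e^(−kτ) = e^(−0.01768 × 20.3) = 0.6984
Before dose 6, 5 doses have been given (aged 1τ, 2τ, 3τ, 4τ, 5τ).
C_trough = C₀ × (r + r² + … + r^5) = C₀ × r(1−r^5)/(1−r)
        = 3.046 × 0.6984 × (1 − 0.1662) / (1 − 0.6984) = 5.881 mg/L

5.881 mg/L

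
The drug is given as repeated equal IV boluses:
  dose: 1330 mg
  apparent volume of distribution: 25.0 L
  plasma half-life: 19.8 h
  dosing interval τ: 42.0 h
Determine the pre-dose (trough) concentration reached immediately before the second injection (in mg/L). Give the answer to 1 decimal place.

C₀ per dose = Dose / Vd = 1330 / 25.0 = 53.20 mg/L
k = ln2 / t½ = 0.693147 / 19.8 = 0.03501 h⁻¹
Fraction remaining after one interval: r = e^(−kτ) = e^(−0.03501 × 42.0) = 0.2298
Before dose 2, 1 dose has been given (aged 1τ).
C_trough = C₀ × r = 53.20 × 0.2298 = 12.23 mg/L

12.2 mg/L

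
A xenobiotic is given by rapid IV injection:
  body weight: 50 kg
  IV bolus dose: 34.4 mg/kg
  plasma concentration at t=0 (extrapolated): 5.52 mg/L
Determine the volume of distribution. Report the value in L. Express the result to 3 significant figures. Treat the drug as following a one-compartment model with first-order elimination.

Dose = 34.4 × 50 = 1720 mg
Vd = Dose / C₀ = 1720 / 5.52 = 311.6 L

312 L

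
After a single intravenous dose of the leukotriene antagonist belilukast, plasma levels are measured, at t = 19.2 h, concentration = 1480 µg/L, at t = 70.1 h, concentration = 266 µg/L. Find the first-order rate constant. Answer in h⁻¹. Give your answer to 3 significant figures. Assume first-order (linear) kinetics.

k = ln(C₁/C₂) / (t₂ − t₁) = ln(1480/266) / (70.1 − 19.2)
  = 1.716 / 50.90 = 0.03371 h⁻¹

0.0337 h⁻¹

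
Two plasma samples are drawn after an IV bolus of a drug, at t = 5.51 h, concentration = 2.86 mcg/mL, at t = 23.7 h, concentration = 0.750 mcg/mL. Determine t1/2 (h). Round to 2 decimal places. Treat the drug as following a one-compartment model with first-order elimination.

k = ln(C₁/C₂) / (t₂ − t₁) = ln(2.86/0.750) / (23.7 − 5.51)
  = 1.339 / 18.19 = 0.07361 h⁻¹
t½ = ln2 / k = 0.693147 / 0.07361 = 9.416 h

9.42 h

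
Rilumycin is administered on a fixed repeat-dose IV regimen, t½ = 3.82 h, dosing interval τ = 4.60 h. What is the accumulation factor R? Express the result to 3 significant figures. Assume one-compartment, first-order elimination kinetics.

1.77

k = ln2 / t½ = 0.693147 / 3.82 = 0.1815 h⁻¹
e^(−kτ) = e^(−0.1815 × 4.60) = 0.4339
Accumulation ratio R = 1 / (1 − e^(−kτ)) = 1 / (1 − 0.4339) = 1.766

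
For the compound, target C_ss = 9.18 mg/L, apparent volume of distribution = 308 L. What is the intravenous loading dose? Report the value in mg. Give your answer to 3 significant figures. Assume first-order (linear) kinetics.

LD = Css × Vd = 9.18 × 308 = 2827 mg

2830 mg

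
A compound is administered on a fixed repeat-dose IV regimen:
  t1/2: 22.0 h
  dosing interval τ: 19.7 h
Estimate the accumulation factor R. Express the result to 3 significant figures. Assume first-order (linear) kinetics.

k = ln2 / t½ = 0.693147 / 22.0 = 0.03151 h⁻¹
e^(−kτ) = e^(−0.03151 × 19.7) = 0.5375
Accumulation ratio R = 1 / (1 − e^(−kτ)) = 1 / (1 − 0.5375) = 2.162

2.16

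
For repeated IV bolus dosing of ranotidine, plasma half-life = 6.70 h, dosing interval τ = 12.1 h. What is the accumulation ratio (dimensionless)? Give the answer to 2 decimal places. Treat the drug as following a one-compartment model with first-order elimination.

k = ln2 / t½ = 0.693147 / 6.70 = 0.1035 h⁻¹
e^(−kτ) = e^(−0.1035 × 12.1) = 0.2858
Accumulation ratio R = 1 / (1 − e^(−kτ)) = 1 / (1 − 0.2858) = 1.400

1.40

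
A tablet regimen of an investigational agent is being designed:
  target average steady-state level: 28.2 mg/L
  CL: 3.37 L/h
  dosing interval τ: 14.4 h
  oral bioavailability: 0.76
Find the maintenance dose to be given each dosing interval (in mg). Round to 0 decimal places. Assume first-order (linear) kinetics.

1801 mg

At steady state, F × (Dose/τ) = Css × CL.
Dose = Css × CL × τ / F = 28.2 × 3.370 × 14.4 / 0.76 = 1801 mg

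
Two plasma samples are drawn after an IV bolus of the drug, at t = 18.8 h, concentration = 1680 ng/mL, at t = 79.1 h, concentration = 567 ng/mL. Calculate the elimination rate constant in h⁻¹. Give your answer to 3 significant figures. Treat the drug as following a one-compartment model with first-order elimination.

k = ln(C₁/C₂) / (t₂ − t₁) = ln(1680/567) / (79.1 − 18.8)
  = 1.086 / 60.30 = 0.01801 h⁻¹

0.0180 h⁻¹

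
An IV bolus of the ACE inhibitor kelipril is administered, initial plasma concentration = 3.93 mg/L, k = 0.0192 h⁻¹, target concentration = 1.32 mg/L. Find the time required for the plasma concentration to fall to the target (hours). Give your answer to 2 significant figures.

57 h

t = ln(C₀ / C) / k = ln(3.930 / 1.32) / 0.01920
  = ln(2.977) / 0.01920 = 1.091 / 0.01920 = 56.82 h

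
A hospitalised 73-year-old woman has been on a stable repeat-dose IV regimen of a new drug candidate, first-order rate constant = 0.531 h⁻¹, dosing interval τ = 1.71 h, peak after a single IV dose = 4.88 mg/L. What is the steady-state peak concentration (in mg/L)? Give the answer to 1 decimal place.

8.2 mg/L

e^(−kτ) = e^(−0.5310 × 1.71) = 0.4033
Accumulation ratio R = 1 / (1 − e^(−kτ)) = 1 / (1 − 0.4033) = 1.676
Steady-state peak = C₀ × R = 4.88 × 1.676 = 8.179 mg/L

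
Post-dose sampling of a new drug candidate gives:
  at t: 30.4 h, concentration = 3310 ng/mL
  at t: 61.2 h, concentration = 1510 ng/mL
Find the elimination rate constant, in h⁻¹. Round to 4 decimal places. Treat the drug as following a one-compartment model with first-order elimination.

k = ln(C₁/C₂) / (t₂ − t₁) = ln(3310/1510) / (61.2 − 30.4)
  = 0.7848 / 30.80 = 0.02548 h⁻¹

0.0255 h⁻¹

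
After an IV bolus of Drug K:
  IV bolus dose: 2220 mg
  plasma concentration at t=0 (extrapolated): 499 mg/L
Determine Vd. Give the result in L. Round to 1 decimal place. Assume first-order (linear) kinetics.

4.4 L

Vd = Dose / C₀ = 2220 / 499 = 4.449 L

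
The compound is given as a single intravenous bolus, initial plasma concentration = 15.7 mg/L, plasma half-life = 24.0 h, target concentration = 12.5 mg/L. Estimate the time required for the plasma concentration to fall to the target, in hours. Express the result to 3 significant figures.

k = ln2 / t½ = 0.693147 / 24.0 = 0.02888 h⁻¹
t = ln(C₀ / C) / k = ln(15.70 / 12.5) / 0.02888
  = ln(1.256) / 0.02888 = 0.2279 / 0.02888 = 7.891 h

7.89 h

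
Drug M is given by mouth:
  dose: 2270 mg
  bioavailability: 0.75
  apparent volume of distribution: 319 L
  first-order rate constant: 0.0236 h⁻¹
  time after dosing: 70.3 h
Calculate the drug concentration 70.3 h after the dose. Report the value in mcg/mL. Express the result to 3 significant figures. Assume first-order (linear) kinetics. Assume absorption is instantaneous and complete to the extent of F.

1.02 mcg/mL

Amount reaching circulation = F × Dose = 0.75 × 2270 = 1703 mg
C₀ = F·Dose / Vd = 1703 / 319 = 5.339 mg/L
C = C₀ · e^(−k·t) = 5.339 × e^(−0.02360 × 70.3)
  = 5.339 × 0.1903 = 1.016 mg/L
(1.016 mg/L = 1.016 mcg/mL)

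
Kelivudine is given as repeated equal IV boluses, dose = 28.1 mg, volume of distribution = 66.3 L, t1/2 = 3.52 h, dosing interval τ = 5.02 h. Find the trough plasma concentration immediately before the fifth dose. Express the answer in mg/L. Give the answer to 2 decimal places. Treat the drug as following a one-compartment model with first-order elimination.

C₀ per dose = Dose / Vd = 28.1 / 66.3 = 0.4238 mg/L
k = ln2 / t½ = 0.693147 / 3.52 = 0.1969 h⁻¹
Fraction remaining after one interval: r = e^(−kτ) = e^(−0.1969 × 5.02) = 0.3722
Before dose 5, 4 doses have been given (aged 1τ, 2τ, 3τ, 4τ).
C_trough = C₀ × (r + r² + … + r^4) = C₀ × r(1−r^4)/(1−r)
        = 0.4238 × 0.3722 × (1 − 0.01919) / (1 − 0.3722) = 0.2464 mg/L

0.25 mg/L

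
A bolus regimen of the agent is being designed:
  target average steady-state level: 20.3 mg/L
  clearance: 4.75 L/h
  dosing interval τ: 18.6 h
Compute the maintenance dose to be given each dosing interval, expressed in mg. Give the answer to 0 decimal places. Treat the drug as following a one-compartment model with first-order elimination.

1794 mg

At steady state, Dose/τ = Css × CL.
Dose = Css × CL × τ = 20.3 × 4.750 × 18.6 = 1794 mg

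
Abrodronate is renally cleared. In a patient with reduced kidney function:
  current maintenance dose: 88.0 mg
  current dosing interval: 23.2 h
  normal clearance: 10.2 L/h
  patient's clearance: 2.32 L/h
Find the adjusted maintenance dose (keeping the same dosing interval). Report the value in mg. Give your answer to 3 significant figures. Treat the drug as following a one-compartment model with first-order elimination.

20.0 mg

To keep the same average steady-state level, dosing rate must scale with clearance.
CL ratio = 2.32 / 10.2 = 0.2275
New dose (same interval) = 88.0 × 0.2275 = 20.02 mg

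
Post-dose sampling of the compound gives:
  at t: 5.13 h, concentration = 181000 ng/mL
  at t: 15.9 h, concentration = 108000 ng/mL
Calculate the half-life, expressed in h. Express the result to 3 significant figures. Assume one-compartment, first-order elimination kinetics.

k = ln(C₁/C₂) / (t₂ − t₁) = ln(181000/108000) / (15.9 − 5.13)
  = 0.5164 / 10.77 = 0.04795 h⁻¹
t½ = ln2 / k = 0.693147 / 0.04795 = 14.46 h

14.5 h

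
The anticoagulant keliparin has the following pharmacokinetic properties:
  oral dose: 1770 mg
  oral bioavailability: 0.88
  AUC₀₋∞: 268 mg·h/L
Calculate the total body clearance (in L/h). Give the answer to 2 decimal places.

CL = F·Dose / AUC = 0.88 × 1770 / 268 = 5.812 L/h

5.81 L/h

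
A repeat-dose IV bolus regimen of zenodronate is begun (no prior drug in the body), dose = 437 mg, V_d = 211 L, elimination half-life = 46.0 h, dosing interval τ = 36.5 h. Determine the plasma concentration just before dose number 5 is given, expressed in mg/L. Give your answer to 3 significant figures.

2.51 mg/L

C₀ per dose = Dose / Vd = 437 / 211 = 2.071 mg/L
k = ln2 / t½ = 0.693147 / 46.0 = 0.01507 h⁻¹
Fraction remaining after one interval: r = e^(−kτ) = e^(−0.01507 × 36.5) = 0.5769
Before dose 5, 4 doses have been given (aged 1τ, 2τ, 3τ, 4τ).
C_trough = C₀ × (r + r² + … + r^4) = C₀ × r(1−r^4)/(1−r)
        = 2.071 × 0.5769 × (1 − 0.1108) / (1 − 0.5769) = 2.511 mg/L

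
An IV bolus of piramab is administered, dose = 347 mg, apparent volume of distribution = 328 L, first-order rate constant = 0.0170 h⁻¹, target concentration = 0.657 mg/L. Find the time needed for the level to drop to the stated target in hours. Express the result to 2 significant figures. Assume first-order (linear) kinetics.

C₀ = Dose / Vd = 347.0 / 328 = 1.058 mg/L
t = ln(C₀ / C) / k = ln(1.058 / 0.657) / 0.01700
  = ln(1.610) / 0.01700 = 0.4762 / 0.01700 = 28.01 h

28 h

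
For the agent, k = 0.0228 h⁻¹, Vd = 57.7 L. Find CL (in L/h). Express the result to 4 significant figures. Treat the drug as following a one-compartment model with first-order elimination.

CL = k × Vd = 0.0228 × 57.7 = 1.316 L/h

1.316 L/h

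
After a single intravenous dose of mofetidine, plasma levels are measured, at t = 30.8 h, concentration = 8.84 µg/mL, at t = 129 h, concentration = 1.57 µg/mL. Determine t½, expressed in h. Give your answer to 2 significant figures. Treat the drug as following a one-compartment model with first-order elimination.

k = ln(C₁/C₂) / (t₂ − t₁) = ln(8.84/1.57) / (129 − 30.8)
  = 1.728 / 98.20 = 0.01760 h⁻¹
t½ = ln2 / k = 0.693147 / 0.01760 = 39.38 h

39 h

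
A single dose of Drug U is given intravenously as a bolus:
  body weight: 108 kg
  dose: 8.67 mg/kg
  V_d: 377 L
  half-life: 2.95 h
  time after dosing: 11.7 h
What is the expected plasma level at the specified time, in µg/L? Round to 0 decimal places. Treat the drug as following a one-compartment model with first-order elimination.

Total dose = 8.67 × 108 = 936.4 mg
C₀ = Dose / Vd = 936.4 / 377 = 2.484 mg/L
k = ln2 / t½ = 0.693147 / 2.95 = 0.2350 h⁻¹
C = C₀ · e^(−k·t) = 2.484 × e^(−0.2350 × 11.7)
  = 2.484 × 0.06396 = 0.1589 mg/L
Convert: 0.1589 mg/L × 1000 = 158.9 µg/L

159 µg/L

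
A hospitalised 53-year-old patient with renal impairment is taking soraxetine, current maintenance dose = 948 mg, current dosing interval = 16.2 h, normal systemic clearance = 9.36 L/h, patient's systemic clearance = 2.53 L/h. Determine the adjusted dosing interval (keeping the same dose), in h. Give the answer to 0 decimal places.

To keep the same average steady-state level, dosing rate must scale with clearance.
CL ratio = 2.53 / 9.36 = 0.2703
New interval (same dose) = 16.2 / 0.2703 = 59.93 h

60 h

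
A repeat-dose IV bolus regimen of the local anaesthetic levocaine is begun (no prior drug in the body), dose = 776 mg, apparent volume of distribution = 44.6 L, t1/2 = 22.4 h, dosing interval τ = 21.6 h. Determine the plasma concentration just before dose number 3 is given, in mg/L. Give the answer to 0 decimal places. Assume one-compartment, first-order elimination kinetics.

C₀ per dose = Dose / Vd = 776 / 44.6 = 17.40 mg/L
k = ln2 / t½ = 0.693147 / 22.4 = 0.03094 h⁻¹
Fraction remaining after one interval: r = e^(−kτ) = e^(−0.03094 × 21.6) = 0.5126
Before dose 3, 2 doses have been given (aged 1τ, 2τ).
C_trough = C₀ × (r + r²) = 17.40 × (0.5126 + 0.2628) = 13.49 mg/L

13 mg/L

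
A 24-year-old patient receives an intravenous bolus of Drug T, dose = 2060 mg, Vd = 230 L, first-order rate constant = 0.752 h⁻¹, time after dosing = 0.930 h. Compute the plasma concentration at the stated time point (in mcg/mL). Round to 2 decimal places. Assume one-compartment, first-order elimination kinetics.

4.45 mcg/mL

C₀ = Dose / Vd = 2060 / 230 = 8.957 mg/L
C = C₀ · e^(−k·t) = 8.957 × e^(−0.7520 × 0.930)
  = 8.957 × 0.4969 = 4.451 mg/L
(4.451 mg/L = 4.451 mcg/mL)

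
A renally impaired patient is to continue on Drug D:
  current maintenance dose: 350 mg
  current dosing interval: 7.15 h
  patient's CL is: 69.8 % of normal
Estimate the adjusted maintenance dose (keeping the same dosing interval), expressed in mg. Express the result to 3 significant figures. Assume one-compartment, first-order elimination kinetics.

To keep the same average steady-state level, dosing rate must scale with clearance.
CL ratio = 69.8 / 100 = 0.6980
New dose (same interval) = 350 × 0.6980 = 244.3 mg

244 mg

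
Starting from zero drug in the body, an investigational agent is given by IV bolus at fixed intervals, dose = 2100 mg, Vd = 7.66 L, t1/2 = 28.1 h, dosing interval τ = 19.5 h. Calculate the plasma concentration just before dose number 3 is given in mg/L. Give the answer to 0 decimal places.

274 mg/L

C₀ per dose = Dose / Vd = 2100 / 7.66 = 274.2 mg/L
k = ln2 / t½ = 0.693147 / 28.1 = 0.02467 h⁻¹
Fraction remaining after one interval: r = e^(−kτ) = e^(−0.02467 × 19.5) = 0.6181
Before dose 3, 2 doses have been given (aged 1τ, 2τ).
C_trough = C₀ × (r + r²) = 274.2 × (0.6181 + 0.3820) = 274.2 mg/L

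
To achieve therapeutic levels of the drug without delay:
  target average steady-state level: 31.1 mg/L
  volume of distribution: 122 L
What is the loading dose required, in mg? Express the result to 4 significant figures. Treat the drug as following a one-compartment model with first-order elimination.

LD = Css × Vd = 31.1 × 122 = 3794 mg

3794 mg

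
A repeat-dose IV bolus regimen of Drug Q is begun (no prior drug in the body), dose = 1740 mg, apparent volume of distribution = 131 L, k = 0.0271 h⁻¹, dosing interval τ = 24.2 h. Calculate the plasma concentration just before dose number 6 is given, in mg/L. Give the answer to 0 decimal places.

C₀ per dose = Dose / Vd = 1740 / 131 = 13.28 mg/L
Fraction remaining after one interval: r = e^(−kτ) = e^(−0.02710 × 24.2) = 0.5190
Before dose 6, 5 doses have been given (aged 1τ, 2τ, 3τ, 4τ, 5τ).
C_trough = C₀ × (r + r² + … + r^5) = C₀ × r(1−r^5)/(1−r)
        = 13.28 × 0.5190 × (1 − 0.03766) / (1 − 0.5190) = 13.79 mg/L

14 mg/L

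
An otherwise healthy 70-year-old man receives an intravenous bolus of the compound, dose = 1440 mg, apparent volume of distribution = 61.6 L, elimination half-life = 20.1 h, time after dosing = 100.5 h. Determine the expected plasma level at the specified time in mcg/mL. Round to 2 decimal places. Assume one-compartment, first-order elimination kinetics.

0.73 mcg/mL

C₀ = Dose / Vd = 1440 / 61.6 = 23.38 mg/L
k = ln2 / t½ = 0.693147 / 20.1 = 0.03448 h⁻¹
t / t½ = 100.5 / 20.1 = 5 half-lives
C = C₀ × (1/2)^5 = 23.38 × 0.03125 = 0.7306 mg/L
(0.7306 mg/L = 0.7306 mcg/mL)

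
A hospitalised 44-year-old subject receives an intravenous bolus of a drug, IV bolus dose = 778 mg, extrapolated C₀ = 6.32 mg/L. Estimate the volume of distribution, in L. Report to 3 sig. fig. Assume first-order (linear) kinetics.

123 L

Vd = Dose / C₀ = 778.0 / 6.32 = 123.1 L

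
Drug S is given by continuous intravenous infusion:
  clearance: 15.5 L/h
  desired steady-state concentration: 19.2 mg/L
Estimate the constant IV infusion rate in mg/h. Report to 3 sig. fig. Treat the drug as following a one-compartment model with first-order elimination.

298 mg/h

At steady state, infusion rate R₀ = Css × CL = 19.2 × 15.50 = 297.6 mg/h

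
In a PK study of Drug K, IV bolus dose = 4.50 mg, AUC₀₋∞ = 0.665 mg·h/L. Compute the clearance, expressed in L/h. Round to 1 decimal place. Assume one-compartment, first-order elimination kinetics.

6.8 L/h

CL = Dose / AUC = 4.50 / 0.665 = 6.767 L/h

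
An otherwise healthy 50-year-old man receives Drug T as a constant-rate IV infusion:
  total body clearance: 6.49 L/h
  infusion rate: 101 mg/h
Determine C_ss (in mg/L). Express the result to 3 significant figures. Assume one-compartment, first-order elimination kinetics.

15.6 mg/L

At steady state Css = R₀ / CL = 101 / 6.490 = 15.56 mg/L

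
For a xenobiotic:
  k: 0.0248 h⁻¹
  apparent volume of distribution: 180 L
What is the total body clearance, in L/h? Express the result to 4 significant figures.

4.464 L/h

CL = k × Vd = 0.0248 × 180 = 4.464 L/h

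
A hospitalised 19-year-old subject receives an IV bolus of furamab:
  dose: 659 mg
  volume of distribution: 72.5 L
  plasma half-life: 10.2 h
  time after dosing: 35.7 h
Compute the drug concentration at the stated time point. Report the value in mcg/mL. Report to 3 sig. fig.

C₀ = Dose / Vd = 659.0 / 72.5 = 9.090 mg/L
k = ln2 / t½ = 0.693147 / 10.2 = 0.06796 h⁻¹
C = C₀ · e^(−k·t) = 9.090 × e^(−0.06796 × 35.7)
  = 9.090 × 0.08837 = 0.8033 mg/L
(0.8033 mg/L = 0.8033 mcg/mL)

0.803 mcg/mL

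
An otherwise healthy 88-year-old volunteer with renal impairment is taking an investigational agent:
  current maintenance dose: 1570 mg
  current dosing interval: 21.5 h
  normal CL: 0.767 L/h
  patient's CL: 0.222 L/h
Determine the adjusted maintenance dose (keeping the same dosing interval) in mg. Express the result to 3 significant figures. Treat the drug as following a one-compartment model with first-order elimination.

454 mg

To keep the same average steady-state level, dosing rate must scale with clearance.
CL ratio = 0.222 / 0.767 = 0.2894
New dose (same interval) = 1570 × 0.2894 = 454.4 mg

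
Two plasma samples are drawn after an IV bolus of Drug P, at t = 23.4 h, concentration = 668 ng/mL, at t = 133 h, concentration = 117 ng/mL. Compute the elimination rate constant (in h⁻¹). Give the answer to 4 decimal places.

k = ln(C₁/C₂) / (t₂ − t₁) = ln(668/117) / (133 − 23.4)
  = 1.742 / 109.6 = 0.01589 h⁻¹

0.0159 h⁻¹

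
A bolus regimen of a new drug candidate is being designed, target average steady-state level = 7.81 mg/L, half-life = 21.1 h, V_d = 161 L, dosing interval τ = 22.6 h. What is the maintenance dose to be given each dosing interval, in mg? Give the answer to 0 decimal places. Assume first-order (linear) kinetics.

934 mg

k = ln2 / t½ = 0.693147 / 21.1 = 0.03285 h⁻¹
CL = k × Vd = 0.03285 × 161 = 5.289 L/h
At steady state, Dose/τ = Css × CL.
Dose = Css × CL × τ = 7.81 × 5.289 × 22.6 = 933.5 mg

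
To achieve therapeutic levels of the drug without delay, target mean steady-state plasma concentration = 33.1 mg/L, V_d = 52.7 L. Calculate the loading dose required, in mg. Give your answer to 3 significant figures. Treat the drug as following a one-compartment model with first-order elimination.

1740 mg

LD = Css × Vd = 33.1 × 52.7 = 1744 mg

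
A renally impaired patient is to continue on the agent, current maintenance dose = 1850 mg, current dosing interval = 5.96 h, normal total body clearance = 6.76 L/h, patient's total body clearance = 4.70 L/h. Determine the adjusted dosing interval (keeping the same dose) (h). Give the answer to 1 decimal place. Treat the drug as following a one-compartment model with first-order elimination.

To keep the same average steady-state level, dosing rate must scale with clearance.
CL ratio = 4.70 / 6.76 = 0.6953
New interval (same dose) = 5.96 / 0.6953 = 8.572 h

8.6 h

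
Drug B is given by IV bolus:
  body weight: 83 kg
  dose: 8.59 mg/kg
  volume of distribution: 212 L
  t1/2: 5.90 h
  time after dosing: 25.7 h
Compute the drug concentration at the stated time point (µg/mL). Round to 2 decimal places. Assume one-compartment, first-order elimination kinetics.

Total dose = 8.59 × 83 = 713.0 mg
C₀ = Dose / Vd = 713.0 / 212 = 3.363 mg/L
k = ln2 / t½ = 0.693147 / 5.90 = 0.1175 h⁻¹
C = C₀ · e^(−k·t) = 3.363 × e^(−0.1175 × 25.7)
  = 3.363 × 0.04881 = 0.1641 mg/L
(0.1641 mg/L = 0.1641 µg/mL)

0.16 µg/mL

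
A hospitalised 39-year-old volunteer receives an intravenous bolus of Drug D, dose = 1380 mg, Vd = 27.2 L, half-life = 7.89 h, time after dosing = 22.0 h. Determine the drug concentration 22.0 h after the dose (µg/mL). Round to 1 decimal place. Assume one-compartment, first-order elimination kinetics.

7.3 µg/mL

C₀ = Dose / Vd = 1380 / 27.2 = 50.74 mg/L
k = ln2 / t½ = 0.693147 / 7.89 = 0.08785 h⁻¹
C = C₀ · e^(−k·t) = 50.74 × e^(−0.08785 × 22.0)
  = 50.74 × 0.1448 = 7.347 mg/L
(7.347 mg/L = 7.347 µg/mL)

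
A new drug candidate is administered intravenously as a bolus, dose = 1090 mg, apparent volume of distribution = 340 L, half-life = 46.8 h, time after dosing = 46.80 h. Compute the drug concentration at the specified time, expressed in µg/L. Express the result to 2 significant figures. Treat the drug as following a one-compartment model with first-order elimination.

1600 µg/L

C₀ = Dose / Vd = 1090 / 340 = 3.206 mg/L
k = ln2 / t½ = 0.693147 / 46.8 = 0.01481 h⁻¹
t / t½ = 46.80 / 46.8 = 1 half-lives
C = C₀ × (1/2)^1 = 3.206 × 0.5000 = 1.603 mg/L
Convert: 1.603 mg/L × 1000 = 1603 µg/L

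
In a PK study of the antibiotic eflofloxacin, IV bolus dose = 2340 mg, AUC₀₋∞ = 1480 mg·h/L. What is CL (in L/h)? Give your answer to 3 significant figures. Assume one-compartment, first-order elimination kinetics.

1.58 L/h

CL = Dose / AUC = 2340 / 1480 = 1.581 L/h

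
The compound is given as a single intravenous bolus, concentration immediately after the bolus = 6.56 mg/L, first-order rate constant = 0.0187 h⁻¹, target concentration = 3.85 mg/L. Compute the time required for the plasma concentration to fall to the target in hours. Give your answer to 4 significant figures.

t = ln(C₀ / C) / k = ln(6.560 / 3.85) / 0.01870
  = ln(1.704) / 0.01870 = 0.5330 / 0.01870 = 28.50 h

28.50 h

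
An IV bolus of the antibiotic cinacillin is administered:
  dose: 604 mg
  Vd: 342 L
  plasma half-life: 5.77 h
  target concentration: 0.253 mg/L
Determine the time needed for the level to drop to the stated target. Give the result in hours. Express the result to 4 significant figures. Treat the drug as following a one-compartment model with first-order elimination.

16.18 h

C₀ = Dose / Vd = 604.0 / 342 = 1.766 mg/L
k = ln2 / t½ = 0.693147 / 5.77 = 0.1201 h⁻¹
t = ln(C₀ / C) / k = ln(1.766 / 0.253) / 0.1201
  = ln(6.980) / 0.1201 = 1.943 / 0.1201 = 16.18 h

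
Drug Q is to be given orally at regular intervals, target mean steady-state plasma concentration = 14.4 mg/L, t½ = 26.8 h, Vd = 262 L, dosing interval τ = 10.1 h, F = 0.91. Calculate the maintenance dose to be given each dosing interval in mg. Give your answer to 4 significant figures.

1083 mg

k = ln2 / t½ = 0.693147 / 26.8 = 0.02586 h⁻¹
CL = k × Vd = 0.02586 × 262 = 6.775 L/h
At steady state, F × (Dose/τ) = Css × CL.
Dose = Css × CL × τ / F = 14.4 × 6.775 × 10.1 / 0.91 = 1083 mg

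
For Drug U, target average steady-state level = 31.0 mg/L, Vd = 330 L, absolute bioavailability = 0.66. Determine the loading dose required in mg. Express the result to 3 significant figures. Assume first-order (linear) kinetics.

LD = Css × Vd / F = 31.0 × 330 / 0.66 = 15500 mg

15500 mg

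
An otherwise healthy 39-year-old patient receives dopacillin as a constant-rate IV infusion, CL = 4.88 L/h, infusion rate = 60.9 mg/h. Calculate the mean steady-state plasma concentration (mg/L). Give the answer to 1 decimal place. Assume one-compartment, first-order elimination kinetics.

At steady state Css = R₀ / CL = 60.9 / 4.880 = 12.48 mg/L

12.5 mg/L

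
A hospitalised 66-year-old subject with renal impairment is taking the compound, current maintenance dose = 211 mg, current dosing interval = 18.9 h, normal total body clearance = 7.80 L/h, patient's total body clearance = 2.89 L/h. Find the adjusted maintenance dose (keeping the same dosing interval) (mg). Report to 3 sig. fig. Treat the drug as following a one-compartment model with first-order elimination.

To keep the same average steady-state level, dosing rate must scale with clearance.
CL ratio = 2.89 / 7.80 = 0.3705
New dose (same interval) = 211 × 0.3705 = 78.18 mg

78.2 mg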